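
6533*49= 320117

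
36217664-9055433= 27162231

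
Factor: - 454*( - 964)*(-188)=-82279328 = -  2^5*47^1 * 227^1*241^1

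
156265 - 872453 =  - 716188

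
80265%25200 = 4665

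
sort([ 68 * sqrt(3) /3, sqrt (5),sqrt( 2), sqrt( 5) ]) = [ sqrt( 2),sqrt( 5),sqrt ( 5),68*sqrt( 3)/3]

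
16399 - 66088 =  - 49689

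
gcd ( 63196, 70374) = 74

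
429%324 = 105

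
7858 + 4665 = 12523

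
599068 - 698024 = -98956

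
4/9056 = 1/2264  =  0.00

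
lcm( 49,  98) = 98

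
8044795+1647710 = 9692505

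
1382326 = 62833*22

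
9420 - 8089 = 1331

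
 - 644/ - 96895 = 644/96895 = 0.01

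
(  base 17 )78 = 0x7f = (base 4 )1333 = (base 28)4F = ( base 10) 127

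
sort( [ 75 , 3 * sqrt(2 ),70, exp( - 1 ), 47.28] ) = [ exp(-1 ) , 3*sqrt(2), 47.28, 70, 75]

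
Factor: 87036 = 2^2 * 3^1*7253^1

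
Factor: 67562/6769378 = 3071/307699 = 7^( - 1 )*37^1*83^1*113^ ( - 1 )*389^( - 1 )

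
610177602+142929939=753107541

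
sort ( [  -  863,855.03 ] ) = [ - 863, 855.03]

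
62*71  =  4402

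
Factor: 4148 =2^2*17^1 *61^1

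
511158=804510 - 293352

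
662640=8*82830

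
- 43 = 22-65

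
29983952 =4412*6796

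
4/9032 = 1/2258 = 0.00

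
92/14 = 46/7  =  6.57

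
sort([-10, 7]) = [ - 10, 7]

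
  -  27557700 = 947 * (-29100)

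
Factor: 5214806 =2^1*2607403^1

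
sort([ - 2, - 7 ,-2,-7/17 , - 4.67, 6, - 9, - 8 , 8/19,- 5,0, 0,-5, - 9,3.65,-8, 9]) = [-9,-9,-8, - 8, - 7, - 5,  -  5,  -  4.67  , -2, - 2,-7/17,0, 0, 8/19, 3.65, 6,9 ] 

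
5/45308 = 5/45308 = 0.00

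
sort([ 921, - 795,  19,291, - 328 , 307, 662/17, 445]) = [ - 795, - 328,19,  662/17,291, 307,445, 921]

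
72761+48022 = 120783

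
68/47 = 1 + 21/47=   1.45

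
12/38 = 6/19 = 0.32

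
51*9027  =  460377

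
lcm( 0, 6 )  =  0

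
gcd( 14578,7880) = 394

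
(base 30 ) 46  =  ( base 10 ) 126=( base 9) 150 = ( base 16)7E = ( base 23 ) 5B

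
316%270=46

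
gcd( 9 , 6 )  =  3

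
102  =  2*51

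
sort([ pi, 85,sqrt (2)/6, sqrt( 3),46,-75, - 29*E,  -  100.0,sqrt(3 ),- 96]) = [ - 100.0, -96,  -  29*E,  -  75,sqrt(2)/6, sqrt( 3),sqrt (3),pi,46,85]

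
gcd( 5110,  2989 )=7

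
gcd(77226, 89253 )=633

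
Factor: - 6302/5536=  - 2^ ( - 4)*23^1*137^1*173^( - 1) =- 3151/2768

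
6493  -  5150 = 1343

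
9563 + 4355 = 13918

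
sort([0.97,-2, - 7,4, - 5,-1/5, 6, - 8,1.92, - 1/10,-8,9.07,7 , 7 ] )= [ - 8,-8, - 7, - 5, - 2  , - 1/5, - 1/10,0.97, 1.92,4,  6 , 7,7,9.07] 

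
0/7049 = 0 = 0.00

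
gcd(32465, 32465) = 32465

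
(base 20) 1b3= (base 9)762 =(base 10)623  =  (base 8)1157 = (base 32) JF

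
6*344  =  2064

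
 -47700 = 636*( - 75) 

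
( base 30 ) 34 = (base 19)4I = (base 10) 94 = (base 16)5e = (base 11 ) 86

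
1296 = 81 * 16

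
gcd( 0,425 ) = 425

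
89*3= 267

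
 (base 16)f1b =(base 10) 3867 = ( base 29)4ha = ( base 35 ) 35h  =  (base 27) 586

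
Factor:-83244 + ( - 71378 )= -154622 = - 2^1*13^1*19^1*313^1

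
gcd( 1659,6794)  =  79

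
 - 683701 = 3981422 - 4665123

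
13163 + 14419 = 27582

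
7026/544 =12+249/272 = 12.92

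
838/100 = 8 + 19/50 = 8.38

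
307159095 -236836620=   70322475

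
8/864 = 1/108 = 0.01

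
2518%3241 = 2518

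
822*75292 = 61890024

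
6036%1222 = 1148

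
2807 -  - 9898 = 12705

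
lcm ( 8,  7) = 56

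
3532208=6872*514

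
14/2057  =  14/2057 = 0.01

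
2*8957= 17914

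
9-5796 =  - 5787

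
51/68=3/4= 0.75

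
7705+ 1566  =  9271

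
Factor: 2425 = 5^2*97^1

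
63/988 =63/988 = 0.06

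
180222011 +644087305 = 824309316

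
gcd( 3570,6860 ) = 70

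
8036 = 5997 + 2039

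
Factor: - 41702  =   - 2^1*29^1*719^1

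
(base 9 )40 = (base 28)18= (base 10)36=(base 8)44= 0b100100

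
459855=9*51095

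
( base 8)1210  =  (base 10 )648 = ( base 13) 3AB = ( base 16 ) 288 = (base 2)1010001000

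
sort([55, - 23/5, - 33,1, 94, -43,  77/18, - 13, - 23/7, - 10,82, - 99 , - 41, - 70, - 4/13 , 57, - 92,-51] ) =[ - 99 ,-92, - 70, - 51, - 43, - 41, - 33, - 13, - 10, - 23/5, - 23/7, - 4/13,1, 77/18,55,57, 82, 94] 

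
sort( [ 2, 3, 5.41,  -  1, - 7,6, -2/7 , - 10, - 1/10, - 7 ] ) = [ -10, - 7, - 7, - 1, - 2/7 ,  -  1/10 , 2,3,5.41,6]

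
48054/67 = 717  +  15/67 = 717.22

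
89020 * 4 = 356080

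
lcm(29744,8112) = 89232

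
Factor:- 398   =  -2^1*199^1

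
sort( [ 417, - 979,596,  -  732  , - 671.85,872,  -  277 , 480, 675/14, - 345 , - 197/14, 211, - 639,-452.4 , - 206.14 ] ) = [ - 979,-732, - 671.85,- 639 , - 452.4 ,  -  345,-277, - 206.14, - 197/14,675/14,211, 417,480, 596, 872]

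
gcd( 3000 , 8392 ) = 8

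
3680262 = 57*64566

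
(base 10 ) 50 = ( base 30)1K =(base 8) 62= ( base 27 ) 1n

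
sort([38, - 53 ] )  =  [  -  53,38 ]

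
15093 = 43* 351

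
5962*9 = 53658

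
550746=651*846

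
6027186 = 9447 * 638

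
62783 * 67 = 4206461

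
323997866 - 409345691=-85347825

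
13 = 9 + 4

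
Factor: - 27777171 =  - 3^1*9259057^1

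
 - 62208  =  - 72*864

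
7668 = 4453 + 3215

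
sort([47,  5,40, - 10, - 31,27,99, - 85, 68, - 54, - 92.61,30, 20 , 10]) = [ - 92.61, - 85,- 54,-31, - 10,  5,10,20, 27,30,40,47,68,99 ]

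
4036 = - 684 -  - 4720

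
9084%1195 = 719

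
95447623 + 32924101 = 128371724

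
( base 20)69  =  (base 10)129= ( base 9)153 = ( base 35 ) 3O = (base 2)10000001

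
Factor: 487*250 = 121750 = 2^1*5^3*487^1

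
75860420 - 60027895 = 15832525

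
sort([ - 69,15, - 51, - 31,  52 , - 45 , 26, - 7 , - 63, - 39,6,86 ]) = [ - 69 , - 63, - 51,  -  45 , - 39, - 31, - 7,6, 15,26,52,86 ] 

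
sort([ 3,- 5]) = [- 5, 3]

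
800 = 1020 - 220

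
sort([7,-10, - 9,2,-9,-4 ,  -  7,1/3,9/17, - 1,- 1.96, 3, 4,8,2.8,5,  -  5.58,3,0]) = [ - 10,-9, - 9,  -  7,-5.58,-4, - 1.96,-1,0, 1/3,9/17,2, 2.8 , 3,3,4, 5, 7,8 ]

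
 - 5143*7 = -36001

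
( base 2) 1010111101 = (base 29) O5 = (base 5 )10301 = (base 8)1275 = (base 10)701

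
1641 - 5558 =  - 3917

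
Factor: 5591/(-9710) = -2^(-1 )*5^ ( - 1 )*971^ (- 1 ) *5591^1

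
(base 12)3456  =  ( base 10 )5826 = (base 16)16C2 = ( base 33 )5BI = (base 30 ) 6E6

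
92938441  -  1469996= 91468445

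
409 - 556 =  - 147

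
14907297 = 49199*303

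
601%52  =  29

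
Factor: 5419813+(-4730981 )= 688832  =  2^6 * 47^1*  229^1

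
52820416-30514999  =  22305417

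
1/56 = 1/56= 0.02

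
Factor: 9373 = 7^1*13^1*103^1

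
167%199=167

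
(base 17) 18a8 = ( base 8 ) 16353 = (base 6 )54135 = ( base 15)22D8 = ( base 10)7403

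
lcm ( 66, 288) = 3168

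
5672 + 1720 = 7392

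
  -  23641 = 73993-97634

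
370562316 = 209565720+160996596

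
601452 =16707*36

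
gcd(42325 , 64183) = 1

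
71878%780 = 118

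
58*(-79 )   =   - 4582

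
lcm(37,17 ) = 629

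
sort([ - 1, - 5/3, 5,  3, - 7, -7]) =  [ - 7, - 7, - 5/3,-1, 3,5]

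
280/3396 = 70/849 = 0.08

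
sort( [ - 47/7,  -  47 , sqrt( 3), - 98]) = [-98, - 47, - 47/7,sqrt(3 ) ]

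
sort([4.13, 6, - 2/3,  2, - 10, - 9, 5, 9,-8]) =[-10, - 9, - 8,-2/3 , 2,  4.13 , 5, 6,  9]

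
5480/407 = 13  +  189/407=13.46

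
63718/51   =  1249+19/51=1249.37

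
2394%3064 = 2394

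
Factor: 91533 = 3^1 * 13^1* 2347^1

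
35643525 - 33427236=2216289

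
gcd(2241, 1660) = 83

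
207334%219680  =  207334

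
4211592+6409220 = 10620812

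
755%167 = 87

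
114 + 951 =1065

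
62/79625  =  62/79625= 0.00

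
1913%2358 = 1913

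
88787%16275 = 7412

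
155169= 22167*7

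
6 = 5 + 1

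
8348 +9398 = 17746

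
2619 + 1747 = 4366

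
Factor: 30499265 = 5^1*23^1* 113^1*2347^1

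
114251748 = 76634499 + 37617249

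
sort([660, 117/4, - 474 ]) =[ - 474 , 117/4,660]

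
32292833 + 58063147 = 90355980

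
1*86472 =86472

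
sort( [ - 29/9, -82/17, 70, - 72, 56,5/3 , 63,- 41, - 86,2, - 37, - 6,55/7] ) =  [ - 86, - 72, - 41, - 37, -6, - 82/17, - 29/9, 5/3,2, 55/7, 56,63 , 70]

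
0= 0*435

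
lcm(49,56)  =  392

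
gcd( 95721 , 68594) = 1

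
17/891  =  17/891 = 0.02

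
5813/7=5813/7 = 830.43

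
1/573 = 1/573= 0.00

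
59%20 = 19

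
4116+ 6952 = 11068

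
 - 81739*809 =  - 66126851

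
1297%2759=1297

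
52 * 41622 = 2164344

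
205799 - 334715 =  - 128916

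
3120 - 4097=-977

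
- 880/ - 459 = 1 + 421/459 = 1.92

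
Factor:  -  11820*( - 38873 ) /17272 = 114869715/4318=   2^ ( - 1)*3^1*5^1*17^( -1) * 127^ ( - 1 )*197^1*38873^1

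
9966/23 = 433 + 7/23=433.30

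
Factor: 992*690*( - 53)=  - 2^6*3^1*5^1*23^1*31^1*53^1 = - 36277440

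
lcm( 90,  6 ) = 90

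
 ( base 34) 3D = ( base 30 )3P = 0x73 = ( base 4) 1303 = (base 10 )115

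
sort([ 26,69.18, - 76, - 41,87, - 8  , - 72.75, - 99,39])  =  [ - 99, - 76, - 72.75, - 41,-8,26, 39, 69.18,87] 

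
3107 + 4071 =7178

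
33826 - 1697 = 32129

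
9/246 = 3/82 = 0.04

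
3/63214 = 3/63214  =  0.00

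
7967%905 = 727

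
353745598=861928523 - 508182925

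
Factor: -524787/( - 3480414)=2^( - 1 )*7^( - 1)*173^( - 1)*479^(-1)*174929^1=174929/1160138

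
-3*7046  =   -21138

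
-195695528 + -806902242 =-1002597770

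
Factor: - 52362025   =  -5^2*2094481^1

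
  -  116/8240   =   - 29/2060 = - 0.01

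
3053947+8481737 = 11535684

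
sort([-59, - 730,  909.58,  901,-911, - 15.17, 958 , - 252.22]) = [ - 911,- 730 , - 252.22, - 59, - 15.17 , 901 , 909.58,  958] 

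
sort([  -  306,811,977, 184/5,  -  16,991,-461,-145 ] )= [ - 461 , - 306 ,-145, -16,184/5, 811,977,991]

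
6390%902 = 76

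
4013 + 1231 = 5244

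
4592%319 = 126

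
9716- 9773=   -57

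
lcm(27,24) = 216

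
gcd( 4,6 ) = 2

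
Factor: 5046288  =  2^4*3^1* 13^1*8087^1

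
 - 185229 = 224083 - 409312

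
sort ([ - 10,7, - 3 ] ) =[-10, - 3, 7] 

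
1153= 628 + 525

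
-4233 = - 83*51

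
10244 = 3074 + 7170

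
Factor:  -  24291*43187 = -3^2*19^1*2273^1*2699^1 = - 1049055417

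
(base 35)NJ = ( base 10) 824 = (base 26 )15I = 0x338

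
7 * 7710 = 53970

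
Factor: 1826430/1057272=304405/176212 = 2^( - 2)  *  5^1 * 23^1*  2647^1*44053^(-1 ) 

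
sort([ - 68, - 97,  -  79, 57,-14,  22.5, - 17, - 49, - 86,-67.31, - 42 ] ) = [ - 97,-86, - 79, - 68, - 67.31,-49, - 42, - 17, - 14, 22.5, 57]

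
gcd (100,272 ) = 4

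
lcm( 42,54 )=378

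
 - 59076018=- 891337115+832261097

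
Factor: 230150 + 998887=3^1*499^1*821^1= 1229037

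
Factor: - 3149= - 47^1 * 67^1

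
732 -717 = 15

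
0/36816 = 0 = 0.00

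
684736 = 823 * 832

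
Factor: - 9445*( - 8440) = 79715800 = 2^3*5^2 * 211^1 *1889^1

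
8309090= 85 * 97754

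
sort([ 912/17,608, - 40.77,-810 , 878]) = [ - 810,- 40.77, 912/17, 608,878 ]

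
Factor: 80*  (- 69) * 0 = 0=   0^1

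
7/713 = 7/713= 0.01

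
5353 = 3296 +2057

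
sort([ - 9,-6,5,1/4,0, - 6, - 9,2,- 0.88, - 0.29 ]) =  [ - 9,  -  9,-6,-6 ,-0.88, -0.29,0,1/4,2,5]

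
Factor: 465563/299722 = 2^ (  -  1 )*7^1 * 66509^1 * 149861^( - 1)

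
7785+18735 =26520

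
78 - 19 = 59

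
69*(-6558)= - 452502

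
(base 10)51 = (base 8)63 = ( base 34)1h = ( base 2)110011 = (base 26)1p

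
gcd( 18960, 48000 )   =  240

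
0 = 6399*0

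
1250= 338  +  912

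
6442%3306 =3136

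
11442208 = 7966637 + 3475571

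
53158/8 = 26579/4=6644.75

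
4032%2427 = 1605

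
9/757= 9/757  =  0.01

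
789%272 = 245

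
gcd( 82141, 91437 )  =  1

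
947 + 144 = 1091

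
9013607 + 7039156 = 16052763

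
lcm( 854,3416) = 3416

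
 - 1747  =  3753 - 5500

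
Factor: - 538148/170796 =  - 3^( - 1 )*13^1*43^( - 1 )*79^1*131^1*331^( - 1 ) = - 134537/42699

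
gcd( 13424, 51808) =16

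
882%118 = 56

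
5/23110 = 1/4622 = 0.00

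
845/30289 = 845/30289 = 0.03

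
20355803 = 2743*7421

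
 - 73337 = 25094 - 98431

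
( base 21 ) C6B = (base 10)5429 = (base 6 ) 41045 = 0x1535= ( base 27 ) 7c2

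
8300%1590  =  350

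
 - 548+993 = 445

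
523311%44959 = 28762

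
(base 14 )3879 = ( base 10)9907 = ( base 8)23263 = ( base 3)111120221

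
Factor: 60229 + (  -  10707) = 49522 = 2^1*11^1*2251^1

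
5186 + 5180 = 10366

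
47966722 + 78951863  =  126918585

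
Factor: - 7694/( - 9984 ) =3847/4992 = 2^ (- 7 )*3^( - 1 ) * 13^( - 1) * 3847^1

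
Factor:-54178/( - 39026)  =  13^(-1 )*19^( - 1)*  79^( - 1 )*103^1 *263^1 = 27089/19513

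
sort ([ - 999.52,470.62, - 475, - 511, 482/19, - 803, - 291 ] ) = [ - 999.52, - 803, - 511 , - 475 , - 291, 482/19,  470.62 ]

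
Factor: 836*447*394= 147234648 = 2^3*3^1*11^1*19^1*149^1*197^1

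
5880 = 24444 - 18564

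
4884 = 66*74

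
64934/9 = 7214 + 8/9 = 7214.89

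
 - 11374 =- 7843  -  3531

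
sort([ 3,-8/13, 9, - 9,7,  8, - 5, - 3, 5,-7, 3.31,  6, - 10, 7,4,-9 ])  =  [ - 10, - 9, - 9,-7,-5, - 3, - 8/13, 3,3.31,  4, 5, 6,7,7, 8,  9 ] 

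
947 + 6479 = 7426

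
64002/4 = 16000 + 1/2=16000.50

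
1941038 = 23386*83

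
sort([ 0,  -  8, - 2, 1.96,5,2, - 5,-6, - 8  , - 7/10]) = [ - 8, - 8,- 6,-5, - 2,- 7/10,0,1.96 , 2,5] 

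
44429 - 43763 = 666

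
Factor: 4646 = 2^1*23^1*  101^1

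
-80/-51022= 40/25511 = 0.00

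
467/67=467/67 = 6.97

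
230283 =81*2843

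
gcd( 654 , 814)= 2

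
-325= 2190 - 2515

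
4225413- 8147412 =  - 3921999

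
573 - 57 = 516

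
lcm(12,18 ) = 36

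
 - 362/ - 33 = 10+32/33 = 10.97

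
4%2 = 0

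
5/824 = 5/824 = 0.01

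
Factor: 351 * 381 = 3^4*13^1 * 127^1 = 133731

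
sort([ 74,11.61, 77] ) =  [ 11.61, 74 , 77]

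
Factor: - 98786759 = -98786759^1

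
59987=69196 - 9209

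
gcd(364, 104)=52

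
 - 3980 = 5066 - 9046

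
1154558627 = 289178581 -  - 865380046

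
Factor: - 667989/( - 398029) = 3^2*7^1*23^1*461^1*398029^(  -  1 ) 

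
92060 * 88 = 8101280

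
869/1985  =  869/1985 = 0.44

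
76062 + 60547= 136609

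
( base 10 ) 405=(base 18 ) 149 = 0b110010101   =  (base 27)f0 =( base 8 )625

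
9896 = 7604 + 2292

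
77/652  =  77/652 = 0.12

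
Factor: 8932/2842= 22/7 = 2^1*7^ ( - 1) * 11^1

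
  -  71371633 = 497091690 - 568463323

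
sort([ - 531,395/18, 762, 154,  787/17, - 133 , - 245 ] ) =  [ - 531,- 245, - 133,395/18,  787/17 , 154,762]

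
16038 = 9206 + 6832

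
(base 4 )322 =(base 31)1R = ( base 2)111010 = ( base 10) 58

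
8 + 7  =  15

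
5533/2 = 5533/2 = 2766.50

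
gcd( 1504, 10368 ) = 32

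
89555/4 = 22388+3/4 = 22388.75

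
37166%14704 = 7758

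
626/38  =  313/19 = 16.47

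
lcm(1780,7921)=158420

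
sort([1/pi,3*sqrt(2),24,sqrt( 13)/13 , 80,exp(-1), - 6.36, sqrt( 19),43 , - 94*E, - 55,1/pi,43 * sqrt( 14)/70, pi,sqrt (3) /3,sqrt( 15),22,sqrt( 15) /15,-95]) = [  -  94*E  , - 95,-55 , - 6.36,sqrt( 15)/15,sqrt(13 ) /13,1/pi,1/pi , exp (-1), sqrt ( 3) /3,43*sqrt( 14)/70,pi, sqrt( 15),3*sqrt(2 ),  sqrt( 19 ),22,24,43,80]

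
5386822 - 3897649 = 1489173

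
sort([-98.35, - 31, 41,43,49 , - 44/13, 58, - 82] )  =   [ - 98.35,-82, - 31, - 44/13, 41,43, 49, 58]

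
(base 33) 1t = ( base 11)57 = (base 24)2e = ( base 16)3e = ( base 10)62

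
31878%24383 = 7495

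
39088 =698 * 56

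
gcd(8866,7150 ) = 286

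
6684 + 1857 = 8541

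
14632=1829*8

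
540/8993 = 540/8993 = 0.06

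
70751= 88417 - 17666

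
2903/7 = 414 + 5/7 = 414.71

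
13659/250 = 13659/250 = 54.64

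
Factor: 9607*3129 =3^1*7^1  *  13^1 * 149^1*739^1  =  30060303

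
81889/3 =81889/3 = 27296.33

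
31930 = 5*6386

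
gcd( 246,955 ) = 1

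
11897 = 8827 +3070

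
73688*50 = 3684400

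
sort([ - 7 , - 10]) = [ -10, - 7]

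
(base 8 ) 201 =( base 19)6F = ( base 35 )3o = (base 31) 45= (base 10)129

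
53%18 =17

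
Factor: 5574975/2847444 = 2^(-2)*5^2*7^2 * 37^1 * 41^1 * 237287^( - 1) = 1858325/949148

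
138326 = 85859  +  52467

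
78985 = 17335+61650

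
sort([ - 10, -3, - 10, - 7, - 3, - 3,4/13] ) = [ - 10, - 10, - 7, - 3, - 3, - 3, 4/13]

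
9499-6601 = 2898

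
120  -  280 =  - 160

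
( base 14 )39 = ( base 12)43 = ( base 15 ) 36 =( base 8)63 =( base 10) 51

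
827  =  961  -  134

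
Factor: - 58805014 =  - 2^1*269^1 * 109303^1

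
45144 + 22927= 68071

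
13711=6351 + 7360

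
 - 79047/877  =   - 79047/877 =- 90.13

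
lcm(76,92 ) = 1748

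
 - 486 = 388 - 874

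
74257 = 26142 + 48115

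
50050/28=3575/2 = 1787.50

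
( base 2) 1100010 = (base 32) 32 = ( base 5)343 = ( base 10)98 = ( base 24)42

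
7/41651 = 7/41651  =  0.00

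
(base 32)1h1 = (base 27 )243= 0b11000100001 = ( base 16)621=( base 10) 1569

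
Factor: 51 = 3^1* 17^1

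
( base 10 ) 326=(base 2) 101000110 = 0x146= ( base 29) B7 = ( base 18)102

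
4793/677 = 7 + 54/677 = 7.08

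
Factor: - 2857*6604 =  - 2^2*13^1 * 127^1*2857^1  =  -18867628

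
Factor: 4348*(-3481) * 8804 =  - 2^4*31^1* 59^2 *71^1* 1087^1 = - 133251955952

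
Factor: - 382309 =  - 443^1*863^1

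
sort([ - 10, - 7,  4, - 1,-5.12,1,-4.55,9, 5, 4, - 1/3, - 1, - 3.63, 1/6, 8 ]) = [  -  10, - 7 , - 5.12,  -  4.55, - 3.63, - 1, - 1, - 1/3,1/6, 1,4 , 4 , 5,8,9]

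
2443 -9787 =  -7344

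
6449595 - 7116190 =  - 666595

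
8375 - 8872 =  - 497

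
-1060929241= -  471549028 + -589380213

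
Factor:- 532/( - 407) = 2^2*7^1*11^( - 1)*19^1*37^( - 1)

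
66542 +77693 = 144235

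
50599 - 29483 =21116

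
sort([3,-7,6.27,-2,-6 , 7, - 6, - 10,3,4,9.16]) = [ - 10,  -  7,-6 , - 6,-2,3, 3,4,  6.27,7,9.16 ]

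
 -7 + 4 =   -  3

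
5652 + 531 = 6183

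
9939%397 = 14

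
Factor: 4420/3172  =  85/61 =5^1* 17^1*61^( - 1) 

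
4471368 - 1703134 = 2768234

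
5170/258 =20 + 5/129 = 20.04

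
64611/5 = 64611/5= 12922.20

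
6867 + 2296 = 9163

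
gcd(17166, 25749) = 8583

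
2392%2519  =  2392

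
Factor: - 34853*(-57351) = 1998854403= 3^1*7^2*13^1*383^1*2731^1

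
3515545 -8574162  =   - 5058617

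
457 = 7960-7503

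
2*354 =708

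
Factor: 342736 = 2^4* 31^1*  691^1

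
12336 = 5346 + 6990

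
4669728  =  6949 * 672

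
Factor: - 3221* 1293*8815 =- 3^1*5^1 * 41^1*43^1*431^1*3221^1  =  -36712297695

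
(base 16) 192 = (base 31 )cu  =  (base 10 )402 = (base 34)bs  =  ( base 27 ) EO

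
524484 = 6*87414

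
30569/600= 50+569/600= 50.95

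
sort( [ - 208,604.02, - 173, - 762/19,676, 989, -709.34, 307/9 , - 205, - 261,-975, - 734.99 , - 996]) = [ - 996, - 975, - 734.99,-709.34, - 261,-208, - 205,-173,-762/19 , 307/9 , 604.02,676, 989 ]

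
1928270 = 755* 2554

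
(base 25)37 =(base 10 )82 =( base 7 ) 145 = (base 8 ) 122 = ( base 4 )1102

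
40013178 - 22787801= 17225377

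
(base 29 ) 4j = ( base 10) 135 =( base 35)3U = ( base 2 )10000111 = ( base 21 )69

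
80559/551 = 146 + 113/551 = 146.21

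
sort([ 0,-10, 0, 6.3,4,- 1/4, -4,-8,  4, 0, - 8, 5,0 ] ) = [ - 10,-8, - 8,-4,-1/4,0,0,0,0,4, 4,5,  6.3]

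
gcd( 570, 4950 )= 30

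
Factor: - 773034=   -  2^1  *3^1 * 19^1*6781^1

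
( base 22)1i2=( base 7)2400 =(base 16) 372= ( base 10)882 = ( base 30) tc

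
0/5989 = 0 = 0.00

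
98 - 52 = 46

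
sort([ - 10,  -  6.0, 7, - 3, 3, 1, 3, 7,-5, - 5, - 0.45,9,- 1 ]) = [- 10, - 6.0, - 5, - 5, - 3, - 1, - 0.45, 1, 3,  3, 7, 7, 9 ]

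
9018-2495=6523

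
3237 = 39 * 83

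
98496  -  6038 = 92458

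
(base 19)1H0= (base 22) 192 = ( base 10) 684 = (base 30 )mo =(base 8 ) 1254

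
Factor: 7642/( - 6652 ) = -3821/3326= - 2^(-1 )* 1663^( - 1)*3821^1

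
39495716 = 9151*4316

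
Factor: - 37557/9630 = -39/10 = -2^ (-1 )*3^1* 5^( - 1)*13^1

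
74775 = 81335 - 6560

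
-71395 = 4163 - 75558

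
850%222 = 184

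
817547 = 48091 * 17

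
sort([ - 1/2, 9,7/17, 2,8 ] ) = [-1/2 , 7/17,2,  8, 9 ] 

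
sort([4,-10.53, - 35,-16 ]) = [ - 35, - 16,-10.53, 4]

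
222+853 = 1075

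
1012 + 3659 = 4671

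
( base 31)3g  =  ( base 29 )3m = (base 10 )109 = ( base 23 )4h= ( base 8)155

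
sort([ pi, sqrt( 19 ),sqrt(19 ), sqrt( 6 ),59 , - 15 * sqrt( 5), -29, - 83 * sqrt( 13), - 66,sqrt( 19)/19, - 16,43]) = [ - 83*sqrt(13), -66,-15 * sqrt( 5),-29, - 16, sqrt( 19) /19, sqrt(6), pi, sqrt(19), sqrt( 19), 43,59]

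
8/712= 1/89= 0.01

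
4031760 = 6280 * 642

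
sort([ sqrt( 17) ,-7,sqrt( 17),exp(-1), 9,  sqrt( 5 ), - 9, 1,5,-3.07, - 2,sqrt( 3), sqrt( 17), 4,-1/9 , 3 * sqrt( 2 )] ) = [ - 9, -7, - 3.07, - 2,-1/9,exp(  -  1),  1, sqrt( 3 ),sqrt (5 ),4, sqrt( 17) , sqrt(17),sqrt( 17),3*sqrt ( 2 ),5,9]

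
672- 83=589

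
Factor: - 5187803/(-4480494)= 2^(  -  1)*3^( - 1)*746749^(- 1 )*5187803^1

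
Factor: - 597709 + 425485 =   -  2^6*3^2*13^1*23^1= - 172224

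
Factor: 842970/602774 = 421485/301387 = 3^1 * 5^1 * 43^( - 2)*163^( - 1)*28099^1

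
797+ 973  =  1770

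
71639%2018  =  1009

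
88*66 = 5808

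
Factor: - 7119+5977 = -1142 = - 2^1*571^1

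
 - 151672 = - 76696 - 74976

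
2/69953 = 2/69953=0.00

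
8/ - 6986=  - 4/3493 = -0.00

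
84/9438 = 14/1573= 0.01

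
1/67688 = 1/67688 = 0.00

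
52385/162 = 52385/162 = 323.36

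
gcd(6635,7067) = 1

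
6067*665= 4034555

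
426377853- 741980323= - 315602470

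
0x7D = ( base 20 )65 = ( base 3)11122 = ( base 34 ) 3N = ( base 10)125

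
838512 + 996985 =1835497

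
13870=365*38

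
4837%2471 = 2366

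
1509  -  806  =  703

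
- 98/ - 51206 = 49/25603 = 0.00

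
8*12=96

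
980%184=60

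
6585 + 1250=7835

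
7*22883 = 160181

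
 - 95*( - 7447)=707465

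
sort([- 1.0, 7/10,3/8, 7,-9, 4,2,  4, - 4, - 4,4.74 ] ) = [ - 9,-4, - 4, - 1.0 , 3/8,7/10,2,4, 4, 4.74, 7 ] 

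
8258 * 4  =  33032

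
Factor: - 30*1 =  - 2^1*3^1 * 5^1 = -30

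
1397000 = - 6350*(-220 )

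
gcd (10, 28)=2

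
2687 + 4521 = 7208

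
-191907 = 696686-888593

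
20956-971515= -950559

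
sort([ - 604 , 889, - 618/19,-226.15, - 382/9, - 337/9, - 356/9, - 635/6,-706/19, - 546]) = [ - 604, - 546, - 226.15, - 635/6, - 382/9, - 356/9 , - 337/9, - 706/19, - 618/19,889] 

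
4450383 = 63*70641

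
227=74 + 153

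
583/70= 583/70 =8.33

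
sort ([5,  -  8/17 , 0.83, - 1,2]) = [- 1, - 8/17, 0.83,  2, 5]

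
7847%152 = 95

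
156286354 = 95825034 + 60461320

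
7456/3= 7456/3= 2485.33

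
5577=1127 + 4450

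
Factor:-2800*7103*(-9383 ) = 2^4*5^2 * 7^1*11^1*853^1 * 7103^1=186612857200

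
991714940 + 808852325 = 1800567265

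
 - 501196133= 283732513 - 784928646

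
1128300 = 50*22566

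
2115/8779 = 2115/8779= 0.24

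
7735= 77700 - 69965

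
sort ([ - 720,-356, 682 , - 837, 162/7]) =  [ - 837, - 720, - 356, 162/7,  682] 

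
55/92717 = 55/92717  =  0.00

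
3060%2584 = 476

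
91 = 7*13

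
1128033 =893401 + 234632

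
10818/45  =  240 + 2/5 = 240.40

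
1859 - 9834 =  -7975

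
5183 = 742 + 4441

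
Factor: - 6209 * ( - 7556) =2^2*7^1*887^1*1889^1 = 46915204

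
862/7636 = 431/3818 = 0.11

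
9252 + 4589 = 13841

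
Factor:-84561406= - 2^1 * 193^1*219071^1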